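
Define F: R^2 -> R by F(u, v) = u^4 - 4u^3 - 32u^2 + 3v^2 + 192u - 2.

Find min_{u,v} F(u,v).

-770

F(u,v) separates as P(u) + Q(v) − 2, so its minimum is min P + min Q − 2.
P'(u) = 4(u - 4)(u - 3)(u + 4) vanishes at u ∈ {-4, 3, 4}; Q'(v) = 6v vanishes at v ∈ {0}.
Local minima of P (where P''>0): P(-4)=-768, P(4)=256. Local minima of Q: Q(0)=0.
So the global minimum of F is P(-4) + Q(0) − 2 = -768 + 0 − 2 = -770, attained at (-4, 0).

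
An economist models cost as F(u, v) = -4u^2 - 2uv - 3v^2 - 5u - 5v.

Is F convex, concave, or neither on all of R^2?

F is quadratic, so its Hessian is the constant matrix H = [[-8, -2], [-2, -6]].
det(H) = 44, tr(H) = -14.
det(H) > 0 and tr(H) < 0, so H is negative definite everywhere: concave.

concave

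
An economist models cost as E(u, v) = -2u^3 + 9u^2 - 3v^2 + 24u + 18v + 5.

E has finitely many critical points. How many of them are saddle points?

E separates as a function of u plus a function of v, so ∇E=0 decouples.
∂E/∂u = -6(u - 4)(u + 1) = 0 at u ∈ {-1, 4}; ∂E/∂v = -6(v - 3) = 0 at v ∈ {3}.
The Hessian is diagonal: diag(E_uu, E_vv). Second derivatives: E_uu(-1)=30, E_uu(4)=-30; E_vv(3)=-6.
Saddle points occur where the two diagonal entries have opposite signs: (-1, 3). Count: 1.

1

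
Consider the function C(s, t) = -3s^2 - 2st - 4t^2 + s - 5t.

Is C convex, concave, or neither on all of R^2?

C is quadratic, so its Hessian is the constant matrix H = [[-6, -2], [-2, -8]].
det(H) = 44, tr(H) = -14.
det(H) > 0 and tr(H) < 0, so H is negative definite everywhere: concave.

concave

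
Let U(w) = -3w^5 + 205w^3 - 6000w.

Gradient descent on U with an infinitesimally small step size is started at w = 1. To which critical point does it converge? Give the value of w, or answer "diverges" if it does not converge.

4

U'(w) = -15(w - 5)(w - 4)(w + 4)(w + 5), so U'(1) = -5400.
Gradient descent moves in the -U' direction, i.e. w is increasing.
The nearest critical point in that direction is w = 4, where U'' = 1080 > 0 (a local minimum). The iterate converges there.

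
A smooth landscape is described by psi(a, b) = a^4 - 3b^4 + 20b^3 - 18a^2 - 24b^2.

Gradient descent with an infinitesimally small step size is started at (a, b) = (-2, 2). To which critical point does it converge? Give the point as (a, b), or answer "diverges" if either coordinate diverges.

psi is separable, so gradient descent decouples: a follows -∂psi/∂a, b follows -∂psi/∂b.
∂psi/∂a = 4a(a - 3)(a + 3); at a=-2 this is 40, so a decreases.
∂psi/∂b = -12b(b - 4)(b - 1); at b=2 this is 48, so b decreases.
a converges to its nearest critical value -3 (a local min of the a-part); b converges to 1. The iterate converges to (-3, 1).

(-3, 1)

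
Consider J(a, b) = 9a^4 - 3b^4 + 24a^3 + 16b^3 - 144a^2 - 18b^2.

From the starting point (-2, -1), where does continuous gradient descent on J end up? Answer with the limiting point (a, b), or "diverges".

J is separable, so gradient descent decouples: a follows -∂J/∂a, b follows -∂J/∂b.
∂J/∂a = 36a(a - 2)(a + 4); at a=-2 this is 576, so a decreases.
∂J/∂b = -12b(b - 3)(b - 1); at b=-1 this is 96, so b decreases.
The b-coordinate has no critical point in that direction and runs off to infinity.

diverges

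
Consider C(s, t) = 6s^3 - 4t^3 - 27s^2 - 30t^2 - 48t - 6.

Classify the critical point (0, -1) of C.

local maximum

The mixed partial ∂²C/∂s∂t is 0, so the Hessian at any point is diag(C_ss, C_tt) = diag(18(2s - 3), -12(2t + 5)).
At (0, -1): H = diag(-54, -36).
Both eigenvalues are negative, so H is negative definite: a local maximum.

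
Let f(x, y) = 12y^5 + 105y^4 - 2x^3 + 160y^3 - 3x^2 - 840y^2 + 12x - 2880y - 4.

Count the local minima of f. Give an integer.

2

f separates as a function of x plus a function of y, so ∇f=0 decouples.
∂f/∂x = -6(x - 1)(x + 2) = 0 at x ∈ {-2, 1}; ∂f/∂y = 60(y - 2)(y + 2)(y + 3)(y + 4) = 0 at y ∈ {-4, -3, -2, 2}.
The Hessian is diagonal: diag(f_xx, f_yy). Second derivatives: f_xx(-2)=18, f_xx(1)=-18; f_yy(-4)=-720, f_yy(-3)=300, f_yy(-2)=-480, f_yy(2)=7200.
Local minima occur where both diagonal entries positive: (-2, -3), (-2, 2). Count: 2.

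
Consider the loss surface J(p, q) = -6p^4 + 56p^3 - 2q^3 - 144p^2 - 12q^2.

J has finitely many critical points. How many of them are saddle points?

3

J separates as a function of p plus a function of q, so ∇J=0 decouples.
∂J/∂p = -24p(p - 4)(p - 3) = 0 at p ∈ {0, 3, 4}; ∂J/∂q = -6q(q + 4) = 0 at q ∈ {-4, 0}.
The Hessian is diagonal: diag(J_pp, J_qq). Second derivatives: J_pp(0)=-288, J_pp(3)=72, J_pp(4)=-96; J_qq(-4)=24, J_qq(0)=-24.
Saddle points occur where the two diagonal entries have opposite signs: (0, -4), (3, 0), (4, -4). Count: 3.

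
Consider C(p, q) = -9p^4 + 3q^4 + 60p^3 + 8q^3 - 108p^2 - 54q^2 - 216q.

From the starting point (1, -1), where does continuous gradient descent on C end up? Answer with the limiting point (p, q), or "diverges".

C is separable, so gradient descent decouples: p follows -∂C/∂p, q follows -∂C/∂q.
∂C/∂p = -36p(p - 3)(p - 2); at p=1 this is -72, so p increases.
∂C/∂q = 12(q - 3)(q + 2)(q + 3); at q=-1 this is -96, so q increases.
p converges to its nearest critical value 2 (a local min of the p-part); q converges to 3. The iterate converges to (2, 3).

(2, 3)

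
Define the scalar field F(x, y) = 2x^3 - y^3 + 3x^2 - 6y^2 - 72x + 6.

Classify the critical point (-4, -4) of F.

saddle point

The mixed partial ∂²F/∂x∂y is 0, so the Hessian at any point is diag(F_xx, F_yy) = diag(6(2x + 1), -6(y + 2)).
At (-4, -4): H = diag(-42, 12).
The eigenvalues have opposite signs, so H is indefinite: a saddle point.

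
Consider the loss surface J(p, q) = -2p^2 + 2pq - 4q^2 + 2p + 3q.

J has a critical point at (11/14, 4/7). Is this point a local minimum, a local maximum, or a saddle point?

local maximum

The Hessian of J is constant: H = [[-4, 2], [2, -8]].
det(H) = (-4)·(-8) − 2² = 28.
det(H) > 0 and tr(H) = -12 < 0, so H is negative definite and the point is a local maximum.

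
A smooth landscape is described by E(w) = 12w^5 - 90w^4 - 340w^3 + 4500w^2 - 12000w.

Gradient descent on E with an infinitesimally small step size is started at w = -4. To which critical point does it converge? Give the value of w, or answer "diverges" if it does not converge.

E'(w) = 60(w - 5)(w - 4)(w - 2)(w + 5), so E'(-4) = -25920.
Gradient descent moves in the -E' direction, i.e. w is increasing.
The nearest critical point in that direction is w = 2, where E'' = 2520 > 0 (a local minimum). The iterate converges there.

2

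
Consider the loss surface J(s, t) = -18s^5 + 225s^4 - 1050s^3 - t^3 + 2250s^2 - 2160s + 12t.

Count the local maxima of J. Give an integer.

J separates as a function of s plus a function of t, so ∇J=0 decouples.
∂J/∂s = -90(s - 4)(s - 3)(s - 2)(s - 1) = 0 at s ∈ {1, 2, 3, 4}; ∂J/∂t = -3(t - 2)(t + 2) = 0 at t ∈ {-2, 2}.
The Hessian is diagonal: diag(J_ss, J_tt). Second derivatives: J_ss(1)=540, J_ss(2)=-180, J_ss(3)=180, J_ss(4)=-540; J_tt(-2)=12, J_tt(2)=-12.
Local maxima occur where both diagonal entries negative: (2, 2), (4, 2). Count: 2.

2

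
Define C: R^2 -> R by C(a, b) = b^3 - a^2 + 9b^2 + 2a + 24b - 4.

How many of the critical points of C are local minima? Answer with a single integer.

C separates as a function of a plus a function of b, so ∇C=0 decouples.
∂C/∂a = -2(a - 1) = 0 at a ∈ {1}; ∂C/∂b = 3(b + 2)(b + 4) = 0 at b ∈ {-4, -2}.
The Hessian is diagonal: diag(C_aa, C_bb). Second derivatives: C_aa(1)=-2; C_bb(-4)=-6, C_bb(-2)=6.
Local minima occur where both diagonal entries positive: none. Count: 0.

0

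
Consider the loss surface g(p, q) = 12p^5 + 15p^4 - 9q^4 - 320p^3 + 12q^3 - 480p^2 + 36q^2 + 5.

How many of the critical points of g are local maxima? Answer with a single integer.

4

g separates as a function of p plus a function of q, so ∇g=0 decouples.
∂g/∂p = 60p(p - 4)(p + 1)(p + 4) = 0 at p ∈ {-4, -1, 0, 4}; ∂g/∂q = -36q(q - 2)(q + 1) = 0 at q ∈ {-1, 0, 2}.
The Hessian is diagonal: diag(g_pp, g_qq). Second derivatives: g_pp(-4)=-5760, g_pp(-1)=900, g_pp(0)=-960, g_pp(4)=9600; g_qq(-1)=-108, g_qq(0)=72, g_qq(2)=-216.
Local maxima occur where both diagonal entries negative: (-4, -1), (-4, 2), (0, -1), (0, 2). Count: 4.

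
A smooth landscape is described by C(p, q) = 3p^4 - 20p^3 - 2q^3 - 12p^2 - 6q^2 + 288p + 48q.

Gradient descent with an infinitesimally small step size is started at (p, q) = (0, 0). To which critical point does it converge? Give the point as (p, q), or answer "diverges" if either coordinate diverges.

C is separable, so gradient descent decouples: p follows -∂C/∂p, q follows -∂C/∂q.
∂C/∂p = 12(p - 4)(p - 3)(p + 2); at p=0 this is 288, so p decreases.
∂C/∂q = -6(q - 2)(q + 4); at q=0 this is 48, so q decreases.
p converges to its nearest critical value -2 (a local min of the p-part); q converges to -4. The iterate converges to (-2, -4).

(-2, -4)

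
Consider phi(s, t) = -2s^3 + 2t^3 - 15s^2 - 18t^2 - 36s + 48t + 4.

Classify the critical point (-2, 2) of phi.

local maximum

The mixed partial ∂²phi/∂s∂t is 0, so the Hessian at any point is diag(phi_ss, phi_tt) = diag(-6(2s + 5), 12(t - 3)).
At (-2, 2): H = diag(-6, -12).
Both eigenvalues are negative, so H is negative definite: a local maximum.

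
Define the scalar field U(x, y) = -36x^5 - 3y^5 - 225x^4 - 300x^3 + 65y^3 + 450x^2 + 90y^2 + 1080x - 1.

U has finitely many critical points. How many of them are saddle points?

U separates as a function of x plus a function of y, so ∇U=0 decouples.
∂U/∂x = -180(x - 1)(x + 1)(x + 2)(x + 3) = 0 at x ∈ {-3, -2, -1, 1}; ∂U/∂y = -15y(y - 4)(y + 1)(y + 3) = 0 at y ∈ {-3, -1, 0, 4}.
The Hessian is diagonal: diag(U_xx, U_yy). Second derivatives: U_xx(-3)=1440, U_xx(-2)=-540, U_xx(-1)=720, U_xx(1)=-4320; U_yy(-3)=630, U_yy(-1)=-150, U_yy(0)=180, U_yy(4)=-2100.
Saddle points occur where the two diagonal entries have opposite signs: (-3, -1), (-3, 4), (-2, -3), (-2, 0), (-1, -1), (-1, 4), (1, -3), (1, 0). Count: 8.

8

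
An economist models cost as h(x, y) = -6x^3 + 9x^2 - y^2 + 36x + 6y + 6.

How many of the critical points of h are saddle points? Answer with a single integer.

h separates as a function of x plus a function of y, so ∇h=0 decouples.
∂h/∂x = -18(x - 2)(x + 1) = 0 at x ∈ {-1, 2}; ∂h/∂y = -2(y - 3) = 0 at y ∈ {3}.
The Hessian is diagonal: diag(h_xx, h_yy). Second derivatives: h_xx(-1)=54, h_xx(2)=-54; h_yy(3)=-2.
Saddle points occur where the two diagonal entries have opposite signs: (-1, 3). Count: 1.

1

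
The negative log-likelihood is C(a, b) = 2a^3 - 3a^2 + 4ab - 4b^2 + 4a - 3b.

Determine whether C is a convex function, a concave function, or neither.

neither

The term 2a^3 is cubic, so the Hessian is not constant.
∂²C/∂a² = 12a - 6, which takes both signs as a varies (negative for sufficiently negative a). A diagonal entry of the Hessian changing sign means the Hessian is neither positive- nor negative-semidefinite on all of R^2.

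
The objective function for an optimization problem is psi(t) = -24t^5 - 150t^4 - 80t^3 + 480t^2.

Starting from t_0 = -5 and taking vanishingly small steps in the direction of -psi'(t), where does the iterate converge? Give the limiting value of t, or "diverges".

-4

psi'(t) = -120t(t - 1)(t + 2)(t + 4), so psi'(-5) = -10800.
Gradient descent moves in the -psi' direction, i.e. t is increasing.
The nearest critical point in that direction is t = -4, where psi'' = 4800 > 0 (a local minimum). The iterate converges there.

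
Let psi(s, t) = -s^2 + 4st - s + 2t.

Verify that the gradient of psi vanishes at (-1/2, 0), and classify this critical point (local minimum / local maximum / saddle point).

∇psi = (-2s + 4t - 1, 4s + 2); substituting (-1/2, 0) gives ∇psi = (0, 0), so (-1/2, 0) is indeed a critical point.
The Hessian of psi is constant: H = [[-2, 4], [4, 0]].
det(H) = (-2)·0 − 4² = -16.
Since det(H) < 0, H is indefinite and the critical point is a saddle point.

saddle point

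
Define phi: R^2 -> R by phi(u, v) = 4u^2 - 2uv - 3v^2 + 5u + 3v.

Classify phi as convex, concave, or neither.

phi is quadratic, so its Hessian is the constant matrix H = [[8, -2], [-2, -6]].
det(H) = -52, tr(H) = 2.
det(H) < 0, so H is indefinite: neither convex nor concave.

neither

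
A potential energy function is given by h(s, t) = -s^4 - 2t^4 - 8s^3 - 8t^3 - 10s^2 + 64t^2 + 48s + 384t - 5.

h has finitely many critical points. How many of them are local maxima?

4

h separates as a function of s plus a function of t, so ∇h=0 decouples.
∂h/∂s = -4(s - 1)(s + 3)(s + 4) = 0 at s ∈ {-4, -3, 1}; ∂h/∂t = -8(t - 4)(t + 3)(t + 4) = 0 at t ∈ {-4, -3, 4}.
The Hessian is diagonal: diag(h_ss, h_tt). Second derivatives: h_ss(-4)=-20, h_ss(-3)=16, h_ss(1)=-80; h_tt(-4)=-64, h_tt(-3)=56, h_tt(4)=-448.
Local maxima occur where both diagonal entries negative: (-4, -4), (-4, 4), (1, -4), (1, 4). Count: 4.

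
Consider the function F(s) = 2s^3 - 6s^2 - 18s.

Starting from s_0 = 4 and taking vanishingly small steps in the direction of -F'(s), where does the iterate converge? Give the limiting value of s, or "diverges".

F'(s) = 6(s - 3)(s + 1), so F'(4) = 30.
Gradient descent moves in the -F' direction, i.e. s is decreasing.
The nearest critical point in that direction is s = 3, where F'' = 24 > 0 (a local minimum). The iterate converges there.

3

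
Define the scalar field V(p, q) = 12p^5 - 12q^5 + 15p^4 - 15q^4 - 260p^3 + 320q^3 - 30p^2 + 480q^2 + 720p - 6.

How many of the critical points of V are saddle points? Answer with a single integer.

V separates as a function of p plus a function of q, so ∇V=0 decouples.
∂V/∂p = 60(p - 3)(p - 1)(p + 1)(p + 4) = 0 at p ∈ {-4, -1, 1, 3}; ∂V/∂q = -60q(q - 4)(q + 1)(q + 4) = 0 at q ∈ {-4, -1, 0, 4}.
The Hessian is diagonal: diag(V_pp, V_qq). Second derivatives: V_pp(-4)=-6300, V_pp(-1)=1440, V_pp(1)=-1200, V_pp(3)=3360; V_qq(-4)=5760, V_qq(-1)=-900, V_qq(0)=960, V_qq(4)=-9600.
Saddle points occur where the two diagonal entries have opposite signs: (-4, -4), (-4, 0), (-1, -1), (-1, 4), (1, -4), (1, 0), (3, -1), (3, 4). Count: 8.

8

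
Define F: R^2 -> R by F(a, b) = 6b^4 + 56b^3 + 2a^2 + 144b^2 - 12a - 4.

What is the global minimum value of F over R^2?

F(a,b) separates as P(a) + Q(b) − 4, so its minimum is min P + min Q − 4.
P'(a) = 4a - 12 vanishes at a ∈ {3}; Q'(b) = 24b(b + 3)(b + 4) vanishes at b ∈ {-4, -3, 0}.
Local minima of P (where P''>0): P(3)=-18. Local minima of Q: Q(-4)=256, Q(0)=0.
So the global minimum of F is P(3) + Q(0) − 4 = -18 + 0 − 4 = -22, attained at (3, 0).

-22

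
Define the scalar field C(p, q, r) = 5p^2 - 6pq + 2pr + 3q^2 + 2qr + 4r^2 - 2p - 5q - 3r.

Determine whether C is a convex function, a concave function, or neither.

C is quadratic, so its Hessian is the constant matrix H = [[10, -6, 2], [-6, 6, 2], [2, 2, 8]].
Leading principal minors: 10, 24, 80.
All positive ⇒ H ≻ 0 ⇒ convex.

convex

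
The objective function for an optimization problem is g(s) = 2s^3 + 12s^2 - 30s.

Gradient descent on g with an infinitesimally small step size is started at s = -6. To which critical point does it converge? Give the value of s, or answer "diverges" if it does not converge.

g'(s) = 6(s - 1)(s + 5), so g'(-6) = 42.
Gradient descent moves in the -g' direction, i.e. s is decreasing.
There is no critical point below s=-6, and g' keeps the same sign, so the iterate runs off to −∞.

diverges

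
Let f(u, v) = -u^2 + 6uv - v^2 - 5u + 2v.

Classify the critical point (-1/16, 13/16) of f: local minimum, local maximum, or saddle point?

The Hessian of f is constant: H = [[-2, 6], [6, -2]].
det(H) = (-2)·(-2) − 6² = -32.
Since det(H) < 0, H is indefinite and the critical point is a saddle point.

saddle point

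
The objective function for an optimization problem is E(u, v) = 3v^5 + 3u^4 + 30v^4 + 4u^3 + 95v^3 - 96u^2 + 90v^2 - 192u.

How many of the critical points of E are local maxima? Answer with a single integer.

2

E separates as a function of u plus a function of v, so ∇E=0 decouples.
∂E/∂u = 12(u - 4)(u + 1)(u + 4) = 0 at u ∈ {-4, -1, 4}; ∂E/∂v = 15v(v + 1)(v + 3)(v + 4) = 0 at v ∈ {-4, -3, -1, 0}.
The Hessian is diagonal: diag(E_uu, E_vv). Second derivatives: E_uu(-4)=288, E_uu(-1)=-180, E_uu(4)=480; E_vv(-4)=-180, E_vv(-3)=90, E_vv(-1)=-90, E_vv(0)=180.
Local maxima occur where both diagonal entries negative: (-1, -4), (-1, -1). Count: 2.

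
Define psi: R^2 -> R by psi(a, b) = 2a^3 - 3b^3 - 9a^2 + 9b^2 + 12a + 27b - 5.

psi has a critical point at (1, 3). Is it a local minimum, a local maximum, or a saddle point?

The mixed partial ∂²psi/∂a∂b is 0, so the Hessian at any point is diag(psi_aa, psi_bb) = diag(6(2a - 3), 18(-b + 1)).
At (1, 3): H = diag(-6, -36).
Both eigenvalues are negative, so H is negative definite: a local maximum.

local maximum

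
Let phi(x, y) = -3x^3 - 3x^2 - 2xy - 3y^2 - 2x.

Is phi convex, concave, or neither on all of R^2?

neither

The term -3x^3 is cubic, so the Hessian is not constant.
∂²phi/∂x² = -18x - 6, which takes both signs as x varies (negative for sufficiently large x). A diagonal entry of the Hessian changing sign means the Hessian is neither positive- nor negative-semidefinite on all of R^2.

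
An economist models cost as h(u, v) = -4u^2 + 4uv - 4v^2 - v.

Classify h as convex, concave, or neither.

concave

h is quadratic, so its Hessian is the constant matrix H = [[-8, 4], [4, -8]].
det(H) = 48, tr(H) = -16.
det(H) > 0 and tr(H) < 0, so H is negative definite everywhere: concave.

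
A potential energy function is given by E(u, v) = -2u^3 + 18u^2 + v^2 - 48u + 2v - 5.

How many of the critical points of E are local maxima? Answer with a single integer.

0

E separates as a function of u plus a function of v, so ∇E=0 decouples.
∂E/∂u = -6(u - 4)(u - 2) = 0 at u ∈ {2, 4}; ∂E/∂v = 2(v + 1) = 0 at v ∈ {-1}.
The Hessian is diagonal: diag(E_uu, E_vv). Second derivatives: E_uu(2)=12, E_uu(4)=-12; E_vv(-1)=2.
Local maxima occur where both diagonal entries negative: none. Count: 0.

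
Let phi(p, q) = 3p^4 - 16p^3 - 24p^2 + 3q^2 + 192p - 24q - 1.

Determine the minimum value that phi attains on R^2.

phi(p,q) separates as A(p) + B(q) − 1, so its minimum is min A + min B − 1.
A'(p) = 12(p - 4)(p - 2)(p + 2) vanishes at p ∈ {-2, 2, 4}; B'(q) = 6q - 24 vanishes at q ∈ {4}.
Local minima of A (where A''>0): A(-2)=-304, A(4)=128. Local minima of B: B(4)=-48.
So the global minimum of phi is A(-2) + B(4) − 1 = -304 − 48 − 1 = -353, attained at (-2, 4).

-353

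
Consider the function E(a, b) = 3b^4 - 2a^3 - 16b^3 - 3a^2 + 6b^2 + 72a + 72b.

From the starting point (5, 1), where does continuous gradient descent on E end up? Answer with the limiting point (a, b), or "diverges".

E is separable, so gradient descent decouples: a follows -∂E/∂a, b follows -∂E/∂b.
∂E/∂a = -6(a - 3)(a + 4); at a=5 this is -108, so a increases.
∂E/∂b = 12(b - 3)(b - 2)(b + 1); at b=1 this is 48, so b decreases.
The a-coordinate has no critical point in that direction and runs off to infinity.

diverges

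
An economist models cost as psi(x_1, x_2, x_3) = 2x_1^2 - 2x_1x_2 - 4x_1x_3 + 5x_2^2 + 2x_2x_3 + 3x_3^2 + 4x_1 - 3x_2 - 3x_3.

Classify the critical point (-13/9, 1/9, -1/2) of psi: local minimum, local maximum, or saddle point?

The Hessian is constant: H = [[4, -2, -4], [-2, 10, 2], [-4, 2, 6]].
Leading principal minors: Δ₁ = 4, Δ₂ = 36, Δ₃ = 72.
All leading minors are positive, so H is positive definite: a local minimum.

local minimum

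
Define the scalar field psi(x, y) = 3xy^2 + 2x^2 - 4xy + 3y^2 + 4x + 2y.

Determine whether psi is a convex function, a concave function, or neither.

neither

The term 3xy^2 is cubic, so the Hessian is not constant.
∂²psi/∂y² = 6x + 6, which takes both signs as x varies (negative for sufficiently negative x). A diagonal entry of the Hessian changing sign means the Hessian is neither positive- nor negative-semidefinite on all of R^2.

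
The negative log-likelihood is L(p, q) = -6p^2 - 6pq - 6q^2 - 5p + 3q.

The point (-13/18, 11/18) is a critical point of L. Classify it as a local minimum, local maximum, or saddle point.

local maximum

The Hessian of L is constant: H = [[-12, -6], [-6, -12]].
det(H) = (-12)·(-12) − (-6)² = 108.
det(H) > 0 and tr(H) = -24 < 0, so H is negative definite and the point is a local maximum.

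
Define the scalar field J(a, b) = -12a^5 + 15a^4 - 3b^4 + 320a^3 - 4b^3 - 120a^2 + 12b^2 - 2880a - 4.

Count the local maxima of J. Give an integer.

J separates as a function of a plus a function of b, so ∇J=0 decouples.
∂J/∂a = -60(a - 4)(a - 2)(a + 2)(a + 3) = 0 at a ∈ {-3, -2, 2, 4}; ∂J/∂b = -12b(b - 1)(b + 2) = 0 at b ∈ {-2, 0, 1}.
The Hessian is diagonal: diag(J_aa, J_bb). Second derivatives: J_aa(-3)=2100, J_aa(-2)=-1440, J_aa(2)=2400, J_aa(4)=-5040; J_bb(-2)=-72, J_bb(0)=24, J_bb(1)=-36.
Local maxima occur where both diagonal entries negative: (-2, -2), (-2, 1), (4, -2), (4, 1). Count: 4.

4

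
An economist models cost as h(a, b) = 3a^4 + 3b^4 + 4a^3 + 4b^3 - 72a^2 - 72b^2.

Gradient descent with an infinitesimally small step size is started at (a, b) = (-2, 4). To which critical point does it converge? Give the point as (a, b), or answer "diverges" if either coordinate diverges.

h is separable, so gradient descent decouples: a follows -∂h/∂a, b follows -∂h/∂b.
∂h/∂a = 12a(a - 3)(a + 4); at a=-2 this is 240, so a decreases.
∂h/∂b = 12b(b - 3)(b + 4); at b=4 this is 384, so b decreases.
a converges to its nearest critical value -4 (a local min of the a-part); b converges to 3. The iterate converges to (-4, 3).

(-4, 3)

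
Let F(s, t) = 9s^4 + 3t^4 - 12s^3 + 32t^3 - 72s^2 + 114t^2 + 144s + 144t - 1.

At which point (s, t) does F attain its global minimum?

F(s,t) separates as P(s) + Q(t) − 1, so its minimum is min P + min Q − 1.
P'(s) = 36(s - 2)(s - 1)(s + 2) vanishes at s ∈ {-2, 1, 2}; Q'(t) = 12(t + 1)(t + 3)(t + 4) vanishes at t ∈ {-4, -3, -1}.
Local minima of P (where P''>0): P(-2)=-336, P(2)=48. Local minima of Q: Q(-4)=-32, Q(-1)=-59.
So the global minimum of F is P(-2) + Q(-1) − 1 = -336 − 59 − 1 = -396, attained at (-2, -1).

(-2, -1)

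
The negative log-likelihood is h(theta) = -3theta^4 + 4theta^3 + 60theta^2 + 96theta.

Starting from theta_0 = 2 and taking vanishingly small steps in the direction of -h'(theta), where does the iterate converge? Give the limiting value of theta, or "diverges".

h'(theta) = -12(theta - 4)(theta + 1)(theta + 2), so h'(2) = 288.
Gradient descent moves in the -h' direction, i.e. theta is decreasing.
The nearest critical point in that direction is theta = -1, where h'' = 60 > 0 (a local minimum). The iterate converges there.

-1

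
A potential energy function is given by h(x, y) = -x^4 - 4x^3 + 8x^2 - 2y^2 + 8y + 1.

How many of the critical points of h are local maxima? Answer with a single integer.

h separates as a function of x plus a function of y, so ∇h=0 decouples.
∂h/∂x = -4x(x - 1)(x + 4) = 0 at x ∈ {-4, 0, 1}; ∂h/∂y = -4(y - 2) = 0 at y ∈ {2}.
The Hessian is diagonal: diag(h_xx, h_yy). Second derivatives: h_xx(-4)=-80, h_xx(0)=16, h_xx(1)=-20; h_yy(2)=-4.
Local maxima occur where both diagonal entries negative: (-4, 2), (1, 2). Count: 2.

2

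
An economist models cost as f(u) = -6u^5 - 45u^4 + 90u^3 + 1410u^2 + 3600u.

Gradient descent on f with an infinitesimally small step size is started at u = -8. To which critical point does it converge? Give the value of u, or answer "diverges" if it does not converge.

-5

f'(u) = -30(u - 4)(u + 2)(u + 3)(u + 5), so f'(-8) = -32400.
Gradient descent moves in the -f' direction, i.e. u is increasing.
The nearest critical point in that direction is u = -5, where f'' = 1620 > 0 (a local minimum). The iterate converges there.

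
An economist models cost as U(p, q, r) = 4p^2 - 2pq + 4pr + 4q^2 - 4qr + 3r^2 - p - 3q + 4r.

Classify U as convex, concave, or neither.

U is quadratic, so its Hessian is the constant matrix H = [[8, -2, 4], [-2, 8, -4], [4, -4, 6]].
Leading principal minors: 8, 60, 168.
All positive ⇒ H ≻ 0 ⇒ convex.

convex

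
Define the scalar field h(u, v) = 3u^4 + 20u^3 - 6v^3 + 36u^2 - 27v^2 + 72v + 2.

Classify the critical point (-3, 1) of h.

The mixed partial ∂²h/∂u∂v is 0, so the Hessian at any point is diag(h_uu, h_vv) = diag(12(3u^2 + 10u + 6), -18(2v + 3)).
At (-3, 1): H = diag(36, -90).
The eigenvalues have opposite signs, so H is indefinite: a saddle point.

saddle point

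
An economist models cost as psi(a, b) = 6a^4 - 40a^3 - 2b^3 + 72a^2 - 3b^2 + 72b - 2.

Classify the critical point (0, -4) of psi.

The mixed partial ∂²psi/∂a∂b is 0, so the Hessian at any point is diag(psi_aa, psi_bb) = diag(24(3a^2 - 10a + 6), -6(2b + 1)).
At (0, -4): H = diag(144, 42).
Both eigenvalues are positive, so H is positive definite: a local minimum.

local minimum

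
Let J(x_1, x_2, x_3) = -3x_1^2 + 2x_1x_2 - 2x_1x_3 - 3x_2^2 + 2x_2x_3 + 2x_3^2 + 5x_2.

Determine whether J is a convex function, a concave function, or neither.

J is quadratic, so its Hessian is the constant matrix H = [[-6, 2, -2], [2, -6, 2], [-2, 2, 4]].
Leading principal minors: -6, 32, 160.
Neither pattern holds ⇒ H is indefinite ⇒ neither convex nor concave.

neither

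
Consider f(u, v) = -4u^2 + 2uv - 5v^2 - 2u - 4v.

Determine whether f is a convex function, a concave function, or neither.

f is quadratic, so its Hessian is the constant matrix H = [[-8, 2], [2, -10]].
det(H) = 76, tr(H) = -18.
det(H) > 0 and tr(H) < 0, so H is negative definite everywhere: concave.

concave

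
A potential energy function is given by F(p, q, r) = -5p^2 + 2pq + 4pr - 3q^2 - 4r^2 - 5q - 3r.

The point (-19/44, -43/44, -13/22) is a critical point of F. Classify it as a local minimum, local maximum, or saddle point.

The Hessian is constant: H = [[-10, 2, 4], [2, -6, 0], [4, 0, -8]].
Leading principal minors: Δ₁ = -10, Δ₂ = 56, Δ₃ = -352.
The minors alternate sign starting negative (−, +, −), so H is negative definite: a local maximum.

local maximum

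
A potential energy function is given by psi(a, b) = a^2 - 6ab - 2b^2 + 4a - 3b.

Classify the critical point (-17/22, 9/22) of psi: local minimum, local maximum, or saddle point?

saddle point

The Hessian of psi is constant: H = [[2, -6], [-6, -4]].
det(H) = 2·(-4) − (-6)² = -44.
Since det(H) < 0, H is indefinite and the critical point is a saddle point.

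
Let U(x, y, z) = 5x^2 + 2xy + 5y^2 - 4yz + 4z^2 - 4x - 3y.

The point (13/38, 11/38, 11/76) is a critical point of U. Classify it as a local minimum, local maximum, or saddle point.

local minimum

The Hessian is constant: H = [[10, 2, 0], [2, 10, -4], [0, -4, 8]].
Leading principal minors: Δ₁ = 10, Δ₂ = 96, Δ₃ = 608.
All leading minors are positive, so H is positive definite: a local minimum.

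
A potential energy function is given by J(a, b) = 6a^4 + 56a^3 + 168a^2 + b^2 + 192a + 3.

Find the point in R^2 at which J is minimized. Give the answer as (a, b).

(-4, 0)

J(a,b) separates as P(a) + Q(b) + 3, so its minimum is min P + min Q + 3.
P'(a) = 24(a + 1)(a + 2)(a + 4) vanishes at a ∈ {-4, -2, -1}; Q'(b) = 2b vanishes at b ∈ {0}.
Local minima of P (where P''>0): P(-4)=-128, P(-1)=-74. Local minima of Q: Q(0)=0.
So the global minimum of J is P(-4) + Q(0) + 3 = -128 + 0 + 3 = -125, attained at (-4, 0).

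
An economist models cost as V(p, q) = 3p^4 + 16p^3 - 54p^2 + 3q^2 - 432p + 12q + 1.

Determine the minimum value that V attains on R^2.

-1118

V(p,q) separates as A(p) + B(q) + 1, so its minimum is min A + min B + 1.
A'(p) = 12(p - 3)(p + 3)(p + 4) vanishes at p ∈ {-4, -3, 3}; B'(q) = 6q + 12 vanishes at q ∈ {-2}.
Local minima of A (where A''>0): A(-4)=608, A(3)=-1107. Local minima of B: B(-2)=-12.
So the global minimum of V is A(3) + B(-2) + 1 = -1107 − 12 + 1 = -1118, attained at (3, -2).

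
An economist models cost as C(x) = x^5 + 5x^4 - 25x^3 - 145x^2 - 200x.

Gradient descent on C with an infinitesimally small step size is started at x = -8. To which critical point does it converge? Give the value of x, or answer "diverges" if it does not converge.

C'(x) = 5(x - 4)(x + 1)(x + 2)(x + 5), so C'(-8) = 7560.
Gradient descent moves in the -C' direction, i.e. x is decreasing.
There is no critical point below x=-8, and C' keeps the same sign, so the iterate runs off to −∞.

diverges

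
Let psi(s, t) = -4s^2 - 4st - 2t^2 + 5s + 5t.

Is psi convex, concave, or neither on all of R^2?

psi is quadratic, so its Hessian is the constant matrix H = [[-8, -4], [-4, -4]].
det(H) = 16, tr(H) = -12.
det(H) > 0 and tr(H) < 0, so H is negative definite everywhere: concave.

concave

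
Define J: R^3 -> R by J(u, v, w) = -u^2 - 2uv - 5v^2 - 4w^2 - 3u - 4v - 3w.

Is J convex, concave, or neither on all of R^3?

J is quadratic, so its Hessian is the constant matrix H = [[-2, -2, 0], [-2, -10, 0], [0, 0, -8]].
Leading principal minors: -2, 16, -128.
Signs alternate −, +, − ⇒ H ≺ 0 ⇒ concave.

concave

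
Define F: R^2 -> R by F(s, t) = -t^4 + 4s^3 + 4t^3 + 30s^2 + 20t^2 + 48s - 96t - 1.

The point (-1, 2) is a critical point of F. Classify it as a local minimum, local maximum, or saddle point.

local minimum

The mixed partial ∂²F/∂s∂t is 0, so the Hessian at any point is diag(F_ss, F_tt) = diag(12(2s + 5), 4(-3t^2 + 6t + 10)).
At (-1, 2): H = diag(36, 40).
Both eigenvalues are positive, so H is positive definite: a local minimum.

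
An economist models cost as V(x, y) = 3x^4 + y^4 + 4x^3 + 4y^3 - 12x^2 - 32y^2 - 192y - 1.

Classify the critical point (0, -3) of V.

local maximum

The mixed partial ∂²V/∂x∂y is 0, so the Hessian at any point is diag(V_xx, V_yy) = diag(12(3x^2 + 2x - 2), 4(3y^2 + 6y - 16)).
At (0, -3): H = diag(-24, -28).
Both eigenvalues are negative, so H is negative definite: a local maximum.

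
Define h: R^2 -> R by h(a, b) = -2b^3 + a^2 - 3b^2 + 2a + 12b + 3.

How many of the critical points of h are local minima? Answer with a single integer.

h separates as a function of a plus a function of b, so ∇h=0 decouples.
∂h/∂a = 2(a + 1) = 0 at a ∈ {-1}; ∂h/∂b = -6(b - 1)(b + 2) = 0 at b ∈ {-2, 1}.
The Hessian is diagonal: diag(h_aa, h_bb). Second derivatives: h_aa(-1)=2; h_bb(-2)=18, h_bb(1)=-18.
Local minima occur where both diagonal entries positive: (-1, -2). Count: 1.

1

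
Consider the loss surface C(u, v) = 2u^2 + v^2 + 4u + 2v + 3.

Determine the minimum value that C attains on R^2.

0

C(u,v) separates as P(u) + Q(v) + 3, so its minimum is min P + min Q + 3.
P'(u) = 4u + 4 vanishes at u ∈ {-1}; Q'(v) = 2v + 2 vanishes at v ∈ {-1}.
Local minima of P (where P''>0): P(-1)=-2. Local minima of Q: Q(-1)=-1.
So the global minimum of C is P(-1) + Q(-1) + 3 = -2 − 1 + 3 = 0, attained at (-1, -1).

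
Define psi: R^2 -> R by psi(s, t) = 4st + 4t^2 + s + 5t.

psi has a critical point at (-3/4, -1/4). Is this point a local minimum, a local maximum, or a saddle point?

saddle point

The Hessian of psi is constant: H = [[0, 4], [4, 8]].
det(H) = 0·8 − 4² = -16.
Since det(H) < 0, H is indefinite and the critical point is a saddle point.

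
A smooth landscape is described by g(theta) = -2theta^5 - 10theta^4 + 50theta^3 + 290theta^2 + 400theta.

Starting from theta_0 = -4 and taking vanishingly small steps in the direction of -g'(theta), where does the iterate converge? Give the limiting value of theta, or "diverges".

g'(theta) = -10(theta - 4)(theta + 1)(theta + 2)(theta + 5), so g'(-4) = 480.
Gradient descent moves in the -g' direction, i.e. theta is decreasing.
The nearest critical point in that direction is theta = -5, where g'' = 1080 > 0 (a local minimum). The iterate converges there.

-5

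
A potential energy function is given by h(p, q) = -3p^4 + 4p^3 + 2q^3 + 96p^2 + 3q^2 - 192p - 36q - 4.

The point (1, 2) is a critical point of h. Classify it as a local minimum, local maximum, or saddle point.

local minimum

The mixed partial ∂²h/∂p∂q is 0, so the Hessian at any point is diag(h_pp, h_qq) = diag(12(-3p^2 + 2p + 16), 6(2q + 1)).
At (1, 2): H = diag(180, 30).
Both eigenvalues are positive, so H is positive definite: a local minimum.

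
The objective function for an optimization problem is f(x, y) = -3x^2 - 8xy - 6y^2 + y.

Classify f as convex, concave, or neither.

f is quadratic, so its Hessian is the constant matrix H = [[-6, -8], [-8, -12]].
det(H) = 8, tr(H) = -18.
det(H) > 0 and tr(H) < 0, so H is negative definite everywhere: concave.

concave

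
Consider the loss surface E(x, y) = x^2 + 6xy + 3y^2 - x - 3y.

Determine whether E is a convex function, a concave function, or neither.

neither

E is quadratic, so its Hessian is the constant matrix H = [[2, 6], [6, 6]].
det(H) = -24, tr(H) = 8.
det(H) < 0, so H is indefinite: neither convex nor concave.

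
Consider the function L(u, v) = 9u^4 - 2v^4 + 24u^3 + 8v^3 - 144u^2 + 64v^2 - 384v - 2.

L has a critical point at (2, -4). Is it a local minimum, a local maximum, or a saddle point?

saddle point

The mixed partial ∂²L/∂u∂v is 0, so the Hessian at any point is diag(L_uu, L_vv) = diag(36(3u^2 + 4u - 8), 8(-3v^2 + 6v + 16)).
At (2, -4): H = diag(432, -448).
The eigenvalues have opposite signs, so H is indefinite: a saddle point.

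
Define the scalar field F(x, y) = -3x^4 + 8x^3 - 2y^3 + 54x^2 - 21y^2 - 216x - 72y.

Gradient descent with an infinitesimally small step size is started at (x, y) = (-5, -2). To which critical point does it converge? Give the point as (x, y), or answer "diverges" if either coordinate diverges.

diverges

F is separable, so gradient descent decouples: x follows -∂F/∂x, y follows -∂F/∂y.
∂F/∂x = -12(x - 3)(x - 2)(x + 3); at x=-5 this is 1344, so x decreases.
∂F/∂y = -6(y + 3)(y + 4); at y=-2 this is -12, so y increases.
The x-coordinate has no critical point in that direction and runs off to infinity.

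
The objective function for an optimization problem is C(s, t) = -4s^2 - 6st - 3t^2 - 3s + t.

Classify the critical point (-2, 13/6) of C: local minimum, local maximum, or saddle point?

local maximum

The Hessian of C is constant: H = [[-8, -6], [-6, -6]].
det(H) = (-8)·(-6) − (-6)² = 12.
det(H) > 0 and tr(H) = -14 < 0, so H is negative definite and the point is a local maximum.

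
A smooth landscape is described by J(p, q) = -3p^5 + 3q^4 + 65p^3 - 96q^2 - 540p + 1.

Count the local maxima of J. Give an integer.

2

J separates as a function of p plus a function of q, so ∇J=0 decouples.
∂J/∂p = -15(p - 3)(p - 2)(p + 2)(p + 3) = 0 at p ∈ {-3, -2, 2, 3}; ∂J/∂q = 12q(q - 4)(q + 4) = 0 at q ∈ {-4, 0, 4}.
The Hessian is diagonal: diag(J_pp, J_qq). Second derivatives: J_pp(-3)=450, J_pp(-2)=-300, J_pp(2)=300, J_pp(3)=-450; J_qq(-4)=384, J_qq(0)=-192, J_qq(4)=384.
Local maxima occur where both diagonal entries negative: (-2, 0), (3, 0). Count: 2.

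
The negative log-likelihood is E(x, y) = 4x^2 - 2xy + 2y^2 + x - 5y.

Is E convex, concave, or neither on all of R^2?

E is quadratic, so its Hessian is the constant matrix H = [[8, -2], [-2, 4]].
det(H) = 28, tr(H) = 12.
det(H) > 0 and tr(H) > 0, so H is positive definite everywhere: convex.

convex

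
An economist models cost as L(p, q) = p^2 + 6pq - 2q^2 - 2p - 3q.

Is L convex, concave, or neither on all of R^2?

L is quadratic, so its Hessian is the constant matrix H = [[2, 6], [6, -4]].
det(H) = -44, tr(H) = -2.
det(H) < 0, so H is indefinite: neither convex nor concave.

neither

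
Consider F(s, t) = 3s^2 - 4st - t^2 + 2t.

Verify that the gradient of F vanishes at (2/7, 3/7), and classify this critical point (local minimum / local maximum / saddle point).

saddle point

∇F = (6s - 4t, -4s - 2t + 2); substituting (2/7, 3/7) gives ∇F = (0, 0), so (2/7, 3/7) is indeed a critical point.
The Hessian of F is constant: H = [[6, -4], [-4, -2]].
det(H) = 6·(-2) − (-4)² = -28.
Since det(H) < 0, H is indefinite and the critical point is a saddle point.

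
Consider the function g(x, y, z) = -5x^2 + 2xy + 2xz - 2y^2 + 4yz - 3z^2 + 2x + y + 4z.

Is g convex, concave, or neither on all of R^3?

concave

g is quadratic, so its Hessian is the constant matrix H = [[-10, 2, 2], [2, -4, 4], [2, 4, -6]].
Leading principal minors: -10, 36, -8.
Signs alternate −, +, − ⇒ H ≺ 0 ⇒ concave.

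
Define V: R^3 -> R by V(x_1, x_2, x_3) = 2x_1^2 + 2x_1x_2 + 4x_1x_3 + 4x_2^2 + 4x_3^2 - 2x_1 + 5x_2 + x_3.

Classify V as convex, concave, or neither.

convex

V is quadratic, so its Hessian is the constant matrix H = [[4, 2, 4], [2, 8, 0], [4, 0, 8]].
Leading principal minors: 4, 28, 96.
All positive ⇒ H ≻ 0 ⇒ convex.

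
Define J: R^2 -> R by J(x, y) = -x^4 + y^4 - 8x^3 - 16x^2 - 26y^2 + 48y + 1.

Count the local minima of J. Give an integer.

J separates as a function of x plus a function of y, so ∇J=0 decouples.
∂J/∂x = -4x(x + 2)(x + 4) = 0 at x ∈ {-4, -2, 0}; ∂J/∂y = 4(y - 3)(y - 1)(y + 4) = 0 at y ∈ {-4, 1, 3}.
The Hessian is diagonal: diag(J_xx, J_yy). Second derivatives: J_xx(-4)=-32, J_xx(-2)=16, J_xx(0)=-32; J_yy(-4)=140, J_yy(1)=-40, J_yy(3)=56.
Local minima occur where both diagonal entries positive: (-2, -4), (-2, 3). Count: 2.

2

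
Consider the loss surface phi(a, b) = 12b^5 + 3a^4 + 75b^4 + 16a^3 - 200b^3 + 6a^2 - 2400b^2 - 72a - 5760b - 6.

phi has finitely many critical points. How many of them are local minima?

4

phi separates as a function of a plus a function of b, so ∇phi=0 decouples.
∂phi/∂a = 12(a - 1)(a + 2)(a + 3) = 0 at a ∈ {-3, -2, 1}; ∂phi/∂b = 60(b - 4)(b + 2)(b + 3)(b + 4) = 0 at b ∈ {-4, -3, -2, 4}.
The Hessian is diagonal: diag(phi_aa, phi_bb). Second derivatives: phi_aa(-3)=48, phi_aa(-2)=-36, phi_aa(1)=144; phi_bb(-4)=-960, phi_bb(-3)=420, phi_bb(-2)=-720, phi_bb(4)=20160.
Local minima occur where both diagonal entries positive: (-3, -3), (-3, 4), (1, -3), (1, 4). Count: 4.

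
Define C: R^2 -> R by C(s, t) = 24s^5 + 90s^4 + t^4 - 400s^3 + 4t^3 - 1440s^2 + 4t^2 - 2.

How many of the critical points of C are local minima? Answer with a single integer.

C separates as a function of s plus a function of t, so ∇C=0 decouples.
∂C/∂s = 120s(s - 3)(s + 2)(s + 4) = 0 at s ∈ {-4, -2, 0, 3}; ∂C/∂t = 4t(t + 1)(t + 2) = 0 at t ∈ {-2, -1, 0}.
The Hessian is diagonal: diag(C_ss, C_tt). Second derivatives: C_ss(-4)=-6720, C_ss(-2)=2400, C_ss(0)=-2880, C_ss(3)=12600; C_tt(-2)=8, C_tt(-1)=-4, C_tt(0)=8.
Local minima occur where both diagonal entries positive: (-2, -2), (-2, 0), (3, -2), (3, 0). Count: 4.

4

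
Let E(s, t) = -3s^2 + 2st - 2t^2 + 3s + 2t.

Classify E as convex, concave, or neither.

E is quadratic, so its Hessian is the constant matrix H = [[-6, 2], [2, -4]].
det(H) = 20, tr(H) = -10.
det(H) > 0 and tr(H) < 0, so H is negative definite everywhere: concave.

concave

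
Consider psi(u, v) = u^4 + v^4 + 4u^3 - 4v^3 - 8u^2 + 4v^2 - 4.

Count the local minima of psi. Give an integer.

psi separates as a function of u plus a function of v, so ∇psi=0 decouples.
∂psi/∂u = 4u(u - 1)(u + 4) = 0 at u ∈ {-4, 0, 1}; ∂psi/∂v = 4v(v - 2)(v - 1) = 0 at v ∈ {0, 1, 2}.
The Hessian is diagonal: diag(psi_uu, psi_vv). Second derivatives: psi_uu(-4)=80, psi_uu(0)=-16, psi_uu(1)=20; psi_vv(0)=8, psi_vv(1)=-4, psi_vv(2)=8.
Local minima occur where both diagonal entries positive: (-4, 0), (-4, 2), (1, 0), (1, 2). Count: 4.

4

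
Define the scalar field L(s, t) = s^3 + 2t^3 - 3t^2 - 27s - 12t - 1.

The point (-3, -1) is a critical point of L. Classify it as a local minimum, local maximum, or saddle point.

The mixed partial ∂²L/∂s∂t is 0, so the Hessian at any point is diag(L_ss, L_tt) = diag(6s, 6(2t - 1)).
At (-3, -1): H = diag(-18, -18).
Both eigenvalues are negative, so H is negative definite: a local maximum.

local maximum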